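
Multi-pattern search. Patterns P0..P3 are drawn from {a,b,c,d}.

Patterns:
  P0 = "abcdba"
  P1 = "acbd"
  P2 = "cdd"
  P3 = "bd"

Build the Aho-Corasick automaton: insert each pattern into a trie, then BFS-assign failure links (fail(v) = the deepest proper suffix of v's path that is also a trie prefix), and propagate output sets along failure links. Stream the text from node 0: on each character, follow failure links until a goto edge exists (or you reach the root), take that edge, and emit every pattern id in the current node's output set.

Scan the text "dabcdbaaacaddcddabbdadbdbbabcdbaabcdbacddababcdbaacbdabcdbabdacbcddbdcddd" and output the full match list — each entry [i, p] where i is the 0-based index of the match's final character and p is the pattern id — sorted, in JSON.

Build:
Trie (insert patterns):
  n0 'ε': a→1 b→13 c→10
  n1 'a': b→2 c→7
  n2 'ab': c→3
  n3 'abc': d→4
  n4 'abcd': b→5
  n5 'abcdb': a→6
  n6 'abcdba': ·  ←P0
  n7 'ac': b→8
  n8 'acb': d→9
  n9 'acbd': ·  ←P1
  n10 'c': d→11
  n11 'cd': d→12
  n12 'cdd': ·  ←P2
  n13 'b': d→14
  n14 'bd': ·  ←P3

Failure links (BFS by depth):
  fail(1) 'a': from fail(0)=0 chase 'a': 0 ⇒ 0;  out=∅∪out(0)=∅
  fail(10) 'c': from fail(0)=0 chase 'c': 0 ⇒ 0;  out=∅∪out(0)=∅
  fail(13) 'b': from fail(0)=0 chase 'b': 0 ⇒ 0;  out=∅∪out(0)=∅
  fail(2) 'ab': from fail(1)=0 chase 'b': 0 ⇒ 13;  out=∅∪out(13)=∅
  fail(7) 'ac': from fail(1)=0 chase 'c': 0 ⇒ 10;  out=∅∪out(10)=∅
  fail(11) 'cd': from fail(10)=0 chase 'd': 0 ⇒ 0;  out=∅∪out(0)=∅
  fail(14) 'bd': from fail(13)=0 chase 'd': 0 ⇒ 0;  out={3}∪out(0)={3}
  fail(3) 'abc': from fail(2)=13 chase 'c': 13→0 ⇒ 10;  out=∅∪out(10)=∅
  fail(8) 'acb': from fail(7)=10 chase 'b': 10→0 ⇒ 13;  out=∅∪out(13)=∅
  fail(12) 'cdd': from fail(11)=0 chase 'd': 0 ⇒ 0;  out={2}∪out(0)={2}
  fail(4) 'abcd': from fail(3)=10 chase 'd': 10 ⇒ 11;  out=∅∪out(11)=∅
  fail(9) 'acbd': from fail(8)=13 chase 'd': 13 ⇒ 14;  out={1}∪out(14)={1,3}
  fail(5) 'abcdb': from fail(4)=11 chase 'b': 11→0 ⇒ 13;  out=∅∪out(13)=∅
  fail(6) 'abcdba': from fail(5)=13 chase 'a': 13→0 ⇒ 1;  out={0}∪out(1)={0}

Run:
[0] read 'd'  n0⇒n0
[1] read 'a'  n0⇒n1
[2] read 'b'  n1⇒n2
[3] read 'c'  n2⇒n3
[4] read 'd'  n3⇒n4
[5] read 'b'  n4⇒n5
[6] read 'a'  n5⇒n6  emit P0@[1:6]
[7] read 'a'  n6⇒n1 (fail-walked)
[8] read 'a'  n1⇒n1 (fail-walked)
[9] read 'c'  n1⇒n7
[10] read 'a'  n7⇒n1 (fail-walked)
[11] read 'd'  n1⇒n0 (fail-walked)
[12] read 'd'  n0⇒n0
[13] read 'c'  n0⇒n10
[14] read 'd'  n10⇒n11
[15] read 'd'  n11⇒n12  emit P2@[13:15]
[16] read 'a'  n12⇒n1 (fail-walked)
[17] read 'b'  n1⇒n2
[18] read 'b'  n2⇒n13 (fail-walked)
[19] read 'd'  n13⇒n14  emit P3@[18:19]
[20] read 'a'  n14⇒n1 (fail-walked)
[21] read 'd'  n1⇒n0 (fail-walked)
[22] read 'b'  n0⇒n13
[23] read 'd'  n13⇒n14  emit P3@[22:23]
[24] read 'b'  n14⇒n13 (fail-walked)
[25] read 'b'  n13⇒n13 (fail-walked)
[26] read 'a'  n13⇒n1 (fail-walked)
[27] read 'b'  n1⇒n2
[28] read 'c'  n2⇒n3
[29] read 'd'  n3⇒n4
[30] read 'b'  n4⇒n5
[31] read 'a'  n5⇒n6  emit P0@[26:31]
[32] read 'a'  n6⇒n1 (fail-walked)
[33] read 'b'  n1⇒n2
[34] read 'c'  n2⇒n3
[35] read 'd'  n3⇒n4
[36] read 'b'  n4⇒n5
[37] read 'a'  n5⇒n6  emit P0@[32:37]
[38] read 'c'  n6⇒n7 (fail-walked)
[39] read 'd'  n7⇒n11 (fail-walked)
[40] read 'd'  n11⇒n12  emit P2@[38:40]
[41] read 'a'  n12⇒n1 (fail-walked)
[42] read 'b'  n1⇒n2
[43] read 'a'  n2⇒n1 (fail-walked)
[44] read 'b'  n1⇒n2
[45] read 'c'  n2⇒n3
[46] read 'd'  n3⇒n4
[47] read 'b'  n4⇒n5
[48] read 'a'  n5⇒n6  emit P0@[43:48]
[49] read 'a'  n6⇒n1 (fail-walked)
[50] read 'c'  n1⇒n7
[51] read 'b'  n7⇒n8
[52] read 'd'  n8⇒n9  emit P1@[49:52],P3@[51:52]
[53] read 'a'  n9⇒n1 (fail-walked)
[54] read 'b'  n1⇒n2
[55] read 'c'  n2⇒n3
[56] read 'd'  n3⇒n4
[57] read 'b'  n4⇒n5
[58] read 'a'  n5⇒n6  emit P0@[53:58]
[59] read 'b'  n6⇒n2 (fail-walked)
[60] read 'd'  n2⇒n14 (fail-walked)  emit P3@[59:60]
[61] read 'a'  n14⇒n1 (fail-walked)
[62] read 'c'  n1⇒n7
[63] read 'b'  n7⇒n8
[64] read 'c'  n8⇒n10 (fail-walked)
[65] read 'd'  n10⇒n11
[66] read 'd'  n11⇒n12  emit P2@[64:66]
[67] read 'b'  n12⇒n13 (fail-walked)
[68] read 'd'  n13⇒n14  emit P3@[67:68]
[69] read 'c'  n14⇒n10 (fail-walked)
[70] read 'd'  n10⇒n11
[71] read 'd'  n11⇒n12  emit P2@[69:71]
[72] read 'd'  n12⇒n0 (fail-walked)

Matches: [[6,0],[15,2],[19,3],[23,3],[31,0],[37,0],[40,2],[48,0],[52,1],[52,3],[58,0],[60,3],[66,2],[68,3],[71,2]]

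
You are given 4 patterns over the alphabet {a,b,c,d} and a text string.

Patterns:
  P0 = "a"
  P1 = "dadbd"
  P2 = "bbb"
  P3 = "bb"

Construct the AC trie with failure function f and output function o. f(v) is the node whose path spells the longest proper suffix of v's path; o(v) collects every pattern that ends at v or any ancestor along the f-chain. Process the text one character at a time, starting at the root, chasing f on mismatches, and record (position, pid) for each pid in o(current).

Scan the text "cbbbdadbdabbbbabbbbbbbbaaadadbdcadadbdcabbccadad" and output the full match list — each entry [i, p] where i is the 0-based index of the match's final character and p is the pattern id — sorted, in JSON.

Construct AC machine:
Trie nodes:
  n0 'ε': a→1 b→7 d→2
  n1 'a': ·  [P0 ends]
  n2 'd': a→3
  n3 'da': d→4
  n4 'dad': b→5
  n5 'dadb': d→6
  n6 'dadbd': ·  [P1 ends]
  n7 'b': b→8
  n8 'bb': b→9  [P3 ends]
  n9 'bbb': ·  [P2 ends]

Failure links (BFS by depth):
  n1('a'): parent n0 fail=0; on 'a' 0 → fail=0;  out {0}∪∅={0}
  n2('d'): parent n0 fail=0; on 'd' 0 → fail=0;  out ∅∪∅=∅
  n7('b'): parent n0 fail=0; on 'b' 0 → fail=0;  out ∅∪∅=∅
  n3('da'): parent n2 fail=0; on 'a' 0 → fail=1;  out ∅∪{0}={0}
  n8('bb'): parent n7 fail=0; on 'b' 0 → fail=7;  out {3}∪∅={3}
  n4('dad'): parent n3 fail=1; on 'd' 1→0 → fail=2;  out ∅∪∅=∅
  n9('bbb'): parent n8 fail=7; on 'b' 7 → fail=8;  out {2}∪{3}={2,3}
  n5('dadb'): parent n4 fail=2; on 'b' 2→0 → fail=7;  out ∅∪∅=∅
  n6('dadbd'): parent n5 fail=7; on 'd' 7→0 → fail=2;  out {1}∪∅={1}

Scan:
[0] read 'c'  n0⇒n0
[1] read 'b'  n0⇒n7
[2] read 'b'  n7⇒n8  ** P3@[1:2]
[3] read 'b'  n8⇒n9  ** P2@[1:3],P3@[2:3]
[4] read 'd'  n9⇒n2 (via fail)
[5] read 'a'  n2⇒n3  ** P0@[5:5]
[6] read 'd'  n3⇒n4
[7] read 'b'  n4⇒n5
[8] read 'd'  n5⇒n6  ** P1@[4:8]
[9] read 'a'  n6⇒n3 (via fail)  ** P0@[9:9]
[10] read 'b'  n3⇒n7 (via fail)
[11] read 'b'  n7⇒n8  ** P3@[10:11]
[12] read 'b'  n8⇒n9  ** P2@[10:12],P3@[11:12]
[13] read 'b'  n9⇒n9 (via fail)  ** P2@[11:13],P3@[12:13]
[14] read 'a'  n9⇒n1 (via fail)  ** P0@[14:14]
[15] read 'b'  n1⇒n7 (via fail)
[16] read 'b'  n7⇒n8  ** P3@[15:16]
[17] read 'b'  n8⇒n9  ** P2@[15:17],P3@[16:17]
[18] read 'b'  n9⇒n9 (via fail)  ** P2@[16:18],P3@[17:18]
[19] read 'b'  n9⇒n9 (via fail)  ** P2@[17:19],P3@[18:19]
[20] read 'b'  n9⇒n9 (via fail)  ** P2@[18:20],P3@[19:20]
[21] read 'b'  n9⇒n9 (via fail)  ** P2@[19:21],P3@[20:21]
[22] read 'b'  n9⇒n9 (via fail)  ** P2@[20:22],P3@[21:22]
[23] read 'a'  n9⇒n1 (via fail)  ** P0@[23:23]
[24] read 'a'  n1⇒n1 (via fail)  ** P0@[24:24]
[25] read 'a'  n1⇒n1 (via fail)  ** P0@[25:25]
[26] read 'd'  n1⇒n2 (via fail)
[27] read 'a'  n2⇒n3  ** P0@[27:27]
[28] read 'd'  n3⇒n4
[29] read 'b'  n4⇒n5
[30] read 'd'  n5⇒n6  ** P1@[26:30]
[31] read 'c'  n6⇒n0 (via fail)
[32] read 'a'  n0⇒n1  ** P0@[32:32]
[33] read 'd'  n1⇒n2 (via fail)
[34] read 'a'  n2⇒n3  ** P0@[34:34]
[35] read 'd'  n3⇒n4
[36] read 'b'  n4⇒n5
[37] read 'd'  n5⇒n6  ** P1@[33:37]
[38] read 'c'  n6⇒n0 (via fail)
[39] read 'a'  n0⇒n1  ** P0@[39:39]
[40] read 'b'  n1⇒n7 (via fail)
[41] read 'b'  n7⇒n8  ** P3@[40:41]
[42] read 'c'  n8⇒n0 (via fail)
[43] read 'c'  n0⇒n0
[44] read 'a'  n0⇒n1  ** P0@[44:44]
[45] read 'd'  n1⇒n2 (via fail)
[46] read 'a'  n2⇒n3  ** P0@[46:46]
[47] read 'd'  n3⇒n4

All matches (sorted): [[2,3],[3,2],[3,3],[5,0],[8,1],[9,0],[11,3],[12,2],[12,3],[13,2],[13,3],[14,0],[16,3],[17,2],[17,3],[18,2],[18,3],[19,2],[19,3],[20,2],[20,3],[21,2],[21,3],[22,2],[22,3],[23,0],[24,0],[25,0],[27,0],[30,1],[32,0],[34,0],[37,1],[39,0],[41,3],[44,0],[46,0]]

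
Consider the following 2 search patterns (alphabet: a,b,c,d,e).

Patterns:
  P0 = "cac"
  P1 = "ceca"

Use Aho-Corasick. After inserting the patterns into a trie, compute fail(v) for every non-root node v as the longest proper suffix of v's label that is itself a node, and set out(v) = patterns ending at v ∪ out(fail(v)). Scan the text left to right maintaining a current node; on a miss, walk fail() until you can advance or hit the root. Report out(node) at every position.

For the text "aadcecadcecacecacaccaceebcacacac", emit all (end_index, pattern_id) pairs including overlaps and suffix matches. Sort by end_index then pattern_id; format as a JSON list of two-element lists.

Construct AC machine:
Trie nodes:
  0='ε' goto c→1
  1='c' goto a→2 e→4
  2='ca' goto c→3
  3='cac' goto ·  [P0 ends]
  4='ce' goto c→5
  5='cec' goto a→6
  6='ceca' goto ·  [P1 ends]

BFS fail/out derivation:
  fail(1) 'c': from fail(0)=0 chase 'c': 0 ⇒ 0;  out=∅∪out(0)=∅
  fail(2) 'ca': from fail(1)=0 chase 'a': 0 ⇒ 0;  out=∅∪out(0)=∅
  fail(4) 'ce': from fail(1)=0 chase 'e': 0 ⇒ 0;  out=∅∪out(0)=∅
  fail(3) 'cac': from fail(2)=0 chase 'c': 0 ⇒ 1;  out={0}∪out(1)={0}
  fail(5) 'cec': from fail(4)=0 chase 'c': 0 ⇒ 1;  out=∅∪out(1)=∅
  fail(6) 'ceca': from fail(5)=1 chase 'a': 1 ⇒ 2;  out={1}∪out(2)={1}

Text stream:
i=0 'a': node 0→0
i=1 'a': node 0→0
i=2 'd': node 0→0
i=3 'c': node 0→1
i=4 'e': node 1→4
i=5 'c': node 4→5
i=6 'a': node 5→6  → match P1@[3:6]
i=7 'd': node 6→0 (via fail)
i=8 'c': node 0→1
i=9 'e': node 1→4
i=10 'c': node 4→5
i=11 'a': node 5→6  → match P1@[8:11]
i=12 'c': node 6→3 (via fail)  → match P0@[10:12]
i=13 'e': node 3→4 (via fail)
i=14 'c': node 4→5
i=15 'a': node 5→6  → match P1@[12:15]
i=16 'c': node 6→3 (via fail)  → match P0@[14:16]
i=17 'a': node 3→2 (via fail)
i=18 'c': node 2→3  → match P0@[16:18]
i=19 'c': node 3→1 (via fail)
i=20 'a': node 1→2
i=21 'c': node 2→3  → match P0@[19:21]
i=22 'e': node 3→4 (via fail)
i=23 'e': node 4→0 (via fail)
i=24 'b': node 0→0
i=25 'c': node 0→1
i=26 'a': node 1→2
i=27 'c': node 2→3  → match P0@[25:27]
i=28 'a': node 3→2 (via fail)
i=29 'c': node 2→3  → match P0@[27:29]
i=30 'a': node 3→2 (via fail)
i=31 'c': node 2→3  → match P0@[29:31]

All matches (sorted): [[6,1],[11,1],[12,0],[15,1],[16,0],[18,0],[21,0],[27,0],[29,0],[31,0]]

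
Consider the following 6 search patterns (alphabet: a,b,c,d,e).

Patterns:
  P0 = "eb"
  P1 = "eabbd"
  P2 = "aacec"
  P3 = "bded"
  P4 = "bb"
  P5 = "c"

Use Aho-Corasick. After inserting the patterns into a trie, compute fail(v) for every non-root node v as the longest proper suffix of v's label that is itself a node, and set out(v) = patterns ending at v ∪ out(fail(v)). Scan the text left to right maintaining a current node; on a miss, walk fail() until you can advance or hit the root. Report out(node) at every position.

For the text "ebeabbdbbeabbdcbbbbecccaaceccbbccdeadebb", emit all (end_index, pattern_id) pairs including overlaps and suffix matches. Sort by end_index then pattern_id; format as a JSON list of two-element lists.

Construct AC machine:
Trie (insert patterns):
  n0 'ε': a→7 b→12 c→17 e→1
  n1 'e': a→3 b→2
  n2 'eb': ·  ←P0
  n3 'ea': b→4
  n4 'eab': b→5
  n5 'eabb': d→6
  n6 'eabbd': ·  ←P1
  n7 'a': a→8
  n8 'aa': c→9
  n9 'aac': e→10
  n10 'aace': c→11
  n11 'aacec': ·  ←P2
  n12 'b': b→16 d→13
  n13 'bd': e→14
  n14 'bde': d→15
  n15 'bded': ·  ←P3
  n16 'bb': ·  ←P4
  n17 'c': ·  ←P5

Failure links (BFS by depth):
  n1('e'): parent n0 fail=0; on 'e' 0 → fail=0;  out ∅∪∅=∅
  n7('a'): parent n0 fail=0; on 'a' 0 → fail=0;  out ∅∪∅=∅
  n12('b'): parent n0 fail=0; on 'b' 0 → fail=0;  out ∅∪∅=∅
  n17('c'): parent n0 fail=0; on 'c' 0 → fail=0;  out {5}∪∅={5}
  n2('eb'): parent n1 fail=0; on 'b' 0 → fail=12;  out {0}∪∅={0}
  n3('ea'): parent n1 fail=0; on 'a' 0 → fail=7;  out ∅∪∅=∅
  n8('aa'): parent n7 fail=0; on 'a' 0 → fail=7;  out ∅∪∅=∅
  n13('bd'): parent n12 fail=0; on 'd' 0 → fail=0;  out ∅∪∅=∅
  n16('bb'): parent n12 fail=0; on 'b' 0 → fail=12;  out {4}∪∅={4}
  n4('eab'): parent n3 fail=7; on 'b' 7→0 → fail=12;  out ∅∪∅=∅
  n9('aac'): parent n8 fail=7; on 'c' 7→0 → fail=17;  out ∅∪{5}={5}
  n14('bde'): parent n13 fail=0; on 'e' 0 → fail=1;  out ∅∪∅=∅
  n5('eabb'): parent n4 fail=12; on 'b' 12 → fail=16;  out ∅∪{4}={4}
  n10('aace'): parent n9 fail=17; on 'e' 17→0 → fail=1;  out ∅∪∅=∅
  n15('bded'): parent n14 fail=1; on 'd' 1→0 → fail=0;  out {3}∪∅={3}
  n6('eabbd'): parent n5 fail=16; on 'd' 16→12 → fail=13;  out {1}∪∅={1}
  n11('aacec'): parent n10 fail=1; on 'c' 1→0 → fail=17;  out {2}∪{5}={2,5}

Run:
i=0 'e': node 0→1
i=1 'b': node 1→2  ** P0@[0:1]
i=2 'e': node 2→1 (via fail)
i=3 'a': node 1→3
i=4 'b': node 3→4
i=5 'b': node 4→5  ** P4@[4:5]
i=6 'd': node 5→6  ** P1@[2:6]
i=7 'b': node 6→12 (via fail)
i=8 'b': node 12→16  ** P4@[7:8]
i=9 'e': node 16→1 (via fail)
i=10 'a': node 1→3
i=11 'b': node 3→4
i=12 'b': node 4→5  ** P4@[11:12]
i=13 'd': node 5→6  ** P1@[9:13]
i=14 'c': node 6→17 (via fail)  ** P5@[14:14]
i=15 'b': node 17→12 (via fail)
i=16 'b': node 12→16  ** P4@[15:16]
i=17 'b': node 16→16 (via fail)  ** P4@[16:17]
i=18 'b': node 16→16 (via fail)  ** P4@[17:18]
i=19 'e': node 16→1 (via fail)
i=20 'c': node 1→17 (via fail)  ** P5@[20:20]
i=21 'c': node 17→17 (via fail)  ** P5@[21:21]
i=22 'c': node 17→17 (via fail)  ** P5@[22:22]
i=23 'a': node 17→7 (via fail)
i=24 'a': node 7→8
i=25 'c': node 8→9  ** P5@[25:25]
i=26 'e': node 9→10
i=27 'c': node 10→11  ** P2@[23:27],P5@[27:27]
i=28 'c': node 11→17 (via fail)  ** P5@[28:28]
i=29 'b': node 17→12 (via fail)
i=30 'b': node 12→16  ** P4@[29:30]
i=31 'c': node 16→17 (via fail)  ** P5@[31:31]
i=32 'c': node 17→17 (via fail)  ** P5@[32:32]
i=33 'd': node 17→0 (via fail)
i=34 'e': node 0→1
i=35 'a': node 1→3
i=36 'd': node 3→0 (via fail)
i=37 'e': node 0→1
i=38 'b': node 1→2  ** P0@[37:38]
i=39 'b': node 2→16 (via fail)  ** P4@[38:39]

Matches: [[1,0],[5,4],[6,1],[8,4],[12,4],[13,1],[14,5],[16,4],[17,4],[18,4],[20,5],[21,5],[22,5],[25,5],[27,2],[27,5],[28,5],[30,4],[31,5],[32,5],[38,0],[39,4]]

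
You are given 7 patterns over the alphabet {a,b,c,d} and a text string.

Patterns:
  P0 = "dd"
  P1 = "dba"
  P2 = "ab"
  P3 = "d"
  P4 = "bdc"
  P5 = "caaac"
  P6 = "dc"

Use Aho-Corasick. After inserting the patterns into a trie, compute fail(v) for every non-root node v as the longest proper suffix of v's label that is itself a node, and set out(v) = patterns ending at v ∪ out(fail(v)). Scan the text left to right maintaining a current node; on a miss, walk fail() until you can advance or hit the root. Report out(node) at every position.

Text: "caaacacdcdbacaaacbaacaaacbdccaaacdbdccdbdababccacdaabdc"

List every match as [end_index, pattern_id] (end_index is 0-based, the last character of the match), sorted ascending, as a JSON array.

Build automaton:
Trie (insert patterns):
  0='ε' goto a→5 b→7 c→10 d→1
  1='d' goto b→3 c→15 d→2  [P3 ends]
  2='dd' goto ·  [P0 ends]
  3='db' goto a→4
  4='dba' goto ·  [P1 ends]
  5='a' goto b→6
  6='ab' goto ·  [P2 ends]
  7='b' goto d→8
  8='bd' goto c→9
  9='bdc' goto ·  [P4 ends]
  10='c' goto a→11
  11='ca' goto a→12
  12='caa' goto a→13
  13='caaa' goto c→14
  14='caaac' goto ·  [P5 ends]
  15='dc' goto ·  [P6 ends]

Failure links (BFS by depth):
  fail(1) 'd': from fail(0)=0 chase 'd': 0 ⇒ 0;  out={3}∪out(0)={3}
  fail(5) 'a': from fail(0)=0 chase 'a': 0 ⇒ 0;  out=∅∪out(0)=∅
  fail(7) 'b': from fail(0)=0 chase 'b': 0 ⇒ 0;  out=∅∪out(0)=∅
  fail(10) 'c': from fail(0)=0 chase 'c': 0 ⇒ 0;  out=∅∪out(0)=∅
  fail(2) 'dd': from fail(1)=0 chase 'd': 0 ⇒ 1;  out={0}∪out(1)={0,3}
  fail(3) 'db': from fail(1)=0 chase 'b': 0 ⇒ 7;  out=∅∪out(7)=∅
  fail(6) 'ab': from fail(5)=0 chase 'b': 0 ⇒ 7;  out={2}∪out(7)={2}
  fail(8) 'bd': from fail(7)=0 chase 'd': 0 ⇒ 1;  out=∅∪out(1)={3}
  fail(11) 'ca': from fail(10)=0 chase 'a': 0 ⇒ 5;  out=∅∪out(5)=∅
  fail(15) 'dc': from fail(1)=0 chase 'c': 0 ⇒ 10;  out={6}∪out(10)={6}
  fail(4) 'dba': from fail(3)=7 chase 'a': 7→0 ⇒ 5;  out={1}∪out(5)={1}
  fail(9) 'bdc': from fail(8)=1 chase 'c': 1 ⇒ 15;  out={4}∪out(15)={4,6}
  fail(12) 'caa': from fail(11)=5 chase 'a': 5→0 ⇒ 5;  out=∅∪out(5)=∅
  fail(13) 'caaa': from fail(12)=5 chase 'a': 5→0 ⇒ 5;  out=∅∪out(5)=∅
  fail(14) 'caaac': from fail(13)=5 chase 'c': 5→0 ⇒ 10;  out={5}∪out(10)={5}

Run:
pos 0 'c': at 10
pos 1 'a': at 11
pos 2 'a': at 12
pos 3 'a': at 13
pos 4 'c': at 14  emit P5@[0:4]
pos 5 'a': at 11 (via fail)
pos 6 'c': at 10 (via fail)
pos 7 'd': at 1 (via fail)  emit P3@[7:7]
pos 8 'c': at 15  emit P6@[7:8]
pos 9 'd': at 1 (via fail)  emit P3@[9:9]
pos 10 'b': at 3
pos 11 'a': at 4  emit P1@[9:11]
pos 12 'c': at 10 (via fail)
pos 13 'a': at 11
pos 14 'a': at 12
pos 15 'a': at 13
pos 16 'c': at 14  emit P5@[12:16]
pos 17 'b': at 7 (via fail)
pos 18 'a': at 5 (via fail)
pos 19 'a': at 5 (via fail)
pos 20 'c': at 10 (via fail)
pos 21 'a': at 11
pos 22 'a': at 12
pos 23 'a': at 13
pos 24 'c': at 14  emit P5@[20:24]
pos 25 'b': at 7 (via fail)
pos 26 'd': at 8  emit P3@[26:26]
pos 27 'c': at 9  emit P4@[25:27],P6@[26:27]
pos 28 'c': at 10 (via fail)
pos 29 'a': at 11
pos 30 'a': at 12
pos 31 'a': at 13
pos 32 'c': at 14  emit P5@[28:32]
pos 33 'd': at 1 (via fail)  emit P3@[33:33]
pos 34 'b': at 3
pos 35 'd': at 8 (via fail)  emit P3@[35:35]
pos 36 'c': at 9  emit P4@[34:36],P6@[35:36]
pos 37 'c': at 10 (via fail)
pos 38 'd': at 1 (via fail)  emit P3@[38:38]
pos 39 'b': at 3
pos 40 'd': at 8 (via fail)  emit P3@[40:40]
pos 41 'a': at 5 (via fail)
pos 42 'b': at 6  emit P2@[41:42]
pos 43 'a': at 5 (via fail)
pos 44 'b': at 6  emit P2@[43:44]
pos 45 'c': at 10 (via fail)
pos 46 'c': at 10 (via fail)
pos 47 'a': at 11
pos 48 'c': at 10 (via fail)
pos 49 'd': at 1 (via fail)  emit P3@[49:49]
pos 50 'a': at 5 (via fail)
pos 51 'a': at 5 (via fail)
pos 52 'b': at 6  emit P2@[51:52]
pos 53 'd': at 8 (via fail)  emit P3@[53:53]
pos 54 'c': at 9  emit P4@[52:54],P6@[53:54]

Matches: [[4,5],[7,3],[8,6],[9,3],[11,1],[16,5],[24,5],[26,3],[27,4],[27,6],[32,5],[33,3],[35,3],[36,4],[36,6],[38,3],[40,3],[42,2],[44,2],[49,3],[52,2],[53,3],[54,4],[54,6]]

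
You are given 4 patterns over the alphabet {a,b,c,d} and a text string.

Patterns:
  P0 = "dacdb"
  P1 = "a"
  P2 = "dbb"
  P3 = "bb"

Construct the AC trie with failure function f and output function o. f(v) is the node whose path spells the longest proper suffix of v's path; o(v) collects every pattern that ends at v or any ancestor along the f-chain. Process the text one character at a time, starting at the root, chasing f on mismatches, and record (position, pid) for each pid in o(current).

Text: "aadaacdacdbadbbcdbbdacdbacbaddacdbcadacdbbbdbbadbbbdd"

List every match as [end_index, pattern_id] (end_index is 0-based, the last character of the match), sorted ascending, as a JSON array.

Build:
Trie nodes:
  n0 'ε': a→6 b→9 d→1
  n1 'd': a→2 b→7
  n2 'da': c→3
  n3 'dac': d→4
  n4 'dacd': b→5
  n5 'dacdb': ·  [P0 ends]
  n6 'a': ·  [P1 ends]
  n7 'db': b→8
  n8 'dbb': ·  [P2 ends]
  n9 'b': b→10
  n10 'bb': ·  [P3 ends]

Failure links (BFS by depth):
  n1('d'): parent n0 fail=0; on 'd' 0 → fail=0;  out ∅∪∅=∅
  n6('a'): parent n0 fail=0; on 'a' 0 → fail=0;  out {1}∪∅={1}
  n9('b'): parent n0 fail=0; on 'b' 0 → fail=0;  out ∅∪∅=∅
  n2('da'): parent n1 fail=0; on 'a' 0 → fail=6;  out ∅∪{1}={1}
  n7('db'): parent n1 fail=0; on 'b' 0 → fail=9;  out ∅∪∅=∅
  n10('bb'): parent n9 fail=0; on 'b' 0 → fail=9;  out {3}∪∅={3}
  n3('dac'): parent n2 fail=6; on 'c' 6→0 → fail=0;  out ∅∪∅=∅
  n8('dbb'): parent n7 fail=9; on 'b' 9 → fail=10;  out {2}∪{3}={2,3}
  n4('dacd'): parent n3 fail=0; on 'd' 0 → fail=1;  out ∅∪∅=∅
  n5('dacdb'): parent n4 fail=1; on 'b' 1 → fail=7;  out {0}∪∅={0}

Text stream:
[0] read 'a'  n0⇒n6  ** P1@[0:0]
[1] read 'a'  n6⇒n6 (via fail)  ** P1@[1:1]
[2] read 'd'  n6⇒n1 (via fail)
[3] read 'a'  n1⇒n2  ** P1@[3:3]
[4] read 'a'  n2⇒n6 (via fail)  ** P1@[4:4]
[5] read 'c'  n6⇒n0 (via fail)
[6] read 'd'  n0⇒n1
[7] read 'a'  n1⇒n2  ** P1@[7:7]
[8] read 'c'  n2⇒n3
[9] read 'd'  n3⇒n4
[10] read 'b'  n4⇒n5  ** P0@[6:10]
[11] read 'a'  n5⇒n6 (via fail)  ** P1@[11:11]
[12] read 'd'  n6⇒n1 (via fail)
[13] read 'b'  n1⇒n7
[14] read 'b'  n7⇒n8  ** P2@[12:14],P3@[13:14]
[15] read 'c'  n8⇒n0 (via fail)
[16] read 'd'  n0⇒n1
[17] read 'b'  n1⇒n7
[18] read 'b'  n7⇒n8  ** P2@[16:18],P3@[17:18]
[19] read 'd'  n8⇒n1 (via fail)
[20] read 'a'  n1⇒n2  ** P1@[20:20]
[21] read 'c'  n2⇒n3
[22] read 'd'  n3⇒n4
[23] read 'b'  n4⇒n5  ** P0@[19:23]
[24] read 'a'  n5⇒n6 (via fail)  ** P1@[24:24]
[25] read 'c'  n6⇒n0 (via fail)
[26] read 'b'  n0⇒n9
[27] read 'a'  n9⇒n6 (via fail)  ** P1@[27:27]
[28] read 'd'  n6⇒n1 (via fail)
[29] read 'd'  n1⇒n1 (via fail)
[30] read 'a'  n1⇒n2  ** P1@[30:30]
[31] read 'c'  n2⇒n3
[32] read 'd'  n3⇒n4
[33] read 'b'  n4⇒n5  ** P0@[29:33]
[34] read 'c'  n5⇒n0 (via fail)
[35] read 'a'  n0⇒n6  ** P1@[35:35]
[36] read 'd'  n6⇒n1 (via fail)
[37] read 'a'  n1⇒n2  ** P1@[37:37]
[38] read 'c'  n2⇒n3
[39] read 'd'  n3⇒n4
[40] read 'b'  n4⇒n5  ** P0@[36:40]
[41] read 'b'  n5⇒n8 (via fail)  ** P2@[39:41],P3@[40:41]
[42] read 'b'  n8⇒n10 (via fail)  ** P3@[41:42]
[43] read 'd'  n10⇒n1 (via fail)
[44] read 'b'  n1⇒n7
[45] read 'b'  n7⇒n8  ** P2@[43:45],P3@[44:45]
[46] read 'a'  n8⇒n6 (via fail)  ** P1@[46:46]
[47] read 'd'  n6⇒n1 (via fail)
[48] read 'b'  n1⇒n7
[49] read 'b'  n7⇒n8  ** P2@[47:49],P3@[48:49]
[50] read 'b'  n8⇒n10 (via fail)  ** P3@[49:50]
[51] read 'd'  n10⇒n1 (via fail)
[52] read 'd'  n1⇒n1 (via fail)

Matches: [[0,1],[1,1],[3,1],[4,1],[7,1],[10,0],[11,1],[14,2],[14,3],[18,2],[18,3],[20,1],[23,0],[24,1],[27,1],[30,1],[33,0],[35,1],[37,1],[40,0],[41,2],[41,3],[42,3],[45,2],[45,3],[46,1],[49,2],[49,3],[50,3]]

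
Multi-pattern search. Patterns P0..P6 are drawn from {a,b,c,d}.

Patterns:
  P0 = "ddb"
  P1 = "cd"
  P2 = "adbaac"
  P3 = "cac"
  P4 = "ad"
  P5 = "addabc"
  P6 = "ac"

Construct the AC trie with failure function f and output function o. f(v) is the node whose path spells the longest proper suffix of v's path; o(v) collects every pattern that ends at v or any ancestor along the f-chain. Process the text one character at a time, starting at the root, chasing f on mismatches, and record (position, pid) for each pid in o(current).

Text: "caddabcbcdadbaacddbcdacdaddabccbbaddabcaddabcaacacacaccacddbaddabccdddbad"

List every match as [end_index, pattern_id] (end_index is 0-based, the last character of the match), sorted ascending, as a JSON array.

Build:
Trie nodes:
  n0 'ε': a→6 c→4 d→1
  n1 'd': d→2
  n2 'dd': b→3
  n3 'ddb': ·  [P0 ends]
  n4 'c': a→12 d→5
  n5 'cd': ·  [P1 ends]
  n6 'a': c→18 d→7
  n7 'ad': b→8 d→14  [P4 ends]
  n8 'adb': a→9
  n9 'adba': a→10
  n10 'adbaa': c→11
  n11 'adbaac': ·  [P2 ends]
  n12 'ca': c→13
  n13 'cac': ·  [P3 ends]
  n14 'add': a→15
  n15 'adda': b→16
  n16 'addab': c→17
  n17 'addabc': ·  [P5 ends]
  n18 'ac': ·  [P6 ends]

BFS fail/out derivation:
  fail(1) 'd': from fail(0)=0 chase 'd': 0 ⇒ 0;  out=∅∪out(0)=∅
  fail(4) 'c': from fail(0)=0 chase 'c': 0 ⇒ 0;  out=∅∪out(0)=∅
  fail(6) 'a': from fail(0)=0 chase 'a': 0 ⇒ 0;  out=∅∪out(0)=∅
  fail(2) 'dd': from fail(1)=0 chase 'd': 0 ⇒ 1;  out=∅∪out(1)=∅
  fail(5) 'cd': from fail(4)=0 chase 'd': 0 ⇒ 1;  out={1}∪out(1)={1}
  fail(7) 'ad': from fail(6)=0 chase 'd': 0 ⇒ 1;  out={4}∪out(1)={4}
  fail(12) 'ca': from fail(4)=0 chase 'a': 0 ⇒ 6;  out=∅∪out(6)=∅
  fail(18) 'ac': from fail(6)=0 chase 'c': 0 ⇒ 4;  out={6}∪out(4)={6}
  fail(3) 'ddb': from fail(2)=1 chase 'b': 1→0 ⇒ 0;  out={0}∪out(0)={0}
  fail(8) 'adb': from fail(7)=1 chase 'b': 1→0 ⇒ 0;  out=∅∪out(0)=∅
  fail(13) 'cac': from fail(12)=6 chase 'c': 6 ⇒ 18;  out={3}∪out(18)={3,6}
  fail(14) 'add': from fail(7)=1 chase 'd': 1 ⇒ 2;  out=∅∪out(2)=∅
  fail(9) 'adba': from fail(8)=0 chase 'a': 0 ⇒ 6;  out=∅∪out(6)=∅
  fail(15) 'adda': from fail(14)=2 chase 'a': 2→1→0 ⇒ 6;  out=∅∪out(6)=∅
  fail(10) 'adbaa': from fail(9)=6 chase 'a': 6→0 ⇒ 6;  out=∅∪out(6)=∅
  fail(16) 'addab': from fail(15)=6 chase 'b': 6→0 ⇒ 0;  out=∅∪out(0)=∅
  fail(11) 'adbaac': from fail(10)=6 chase 'c': 6 ⇒ 18;  out={2}∪out(18)={2,6}
  fail(17) 'addabc': from fail(16)=0 chase 'c': 0 ⇒ 4;  out={5}∪out(4)={5}

Text stream:
[0] read 'c'  n0⇒n4
[1] read 'a'  n4⇒n12
[2] read 'd'  n12⇒n7 ·f  → match P4@[1:2]
[3] read 'd'  n7⇒n14
[4] read 'a'  n14⇒n15
[5] read 'b'  n15⇒n16
[6] read 'c'  n16⇒n17  → match P5@[1:6]
[7] read 'b'  n17⇒n0 ·f
[8] read 'c'  n0⇒n4
[9] read 'd'  n4⇒n5  → match P1@[8:9]
[10] read 'a'  n5⇒n6 ·f
[11] read 'd'  n6⇒n7  → match P4@[10:11]
[12] read 'b'  n7⇒n8
[13] read 'a'  n8⇒n9
[14] read 'a'  n9⇒n10
[15] read 'c'  n10⇒n11  → match P2@[10:15],P6@[14:15]
[16] read 'd'  n11⇒n5 ·f  → match P1@[15:16]
[17] read 'd'  n5⇒n2 ·f
[18] read 'b'  n2⇒n3  → match P0@[16:18]
[19] read 'c'  n3⇒n4 ·f
[20] read 'd'  n4⇒n5  → match P1@[19:20]
[21] read 'a'  n5⇒n6 ·f
[22] read 'c'  n6⇒n18  → match P6@[21:22]
[23] read 'd'  n18⇒n5 ·f  → match P1@[22:23]
[24] read 'a'  n5⇒n6 ·f
[25] read 'd'  n6⇒n7  → match P4@[24:25]
[26] read 'd'  n7⇒n14
[27] read 'a'  n14⇒n15
[28] read 'b'  n15⇒n16
[29] read 'c'  n16⇒n17  → match P5@[24:29]
[30] read 'c'  n17⇒n4 ·f
[31] read 'b'  n4⇒n0 ·f
[32] read 'b'  n0⇒n0
[33] read 'a'  n0⇒n6
[34] read 'd'  n6⇒n7  → match P4@[33:34]
[35] read 'd'  n7⇒n14
[36] read 'a'  n14⇒n15
[37] read 'b'  n15⇒n16
[38] read 'c'  n16⇒n17  → match P5@[33:38]
[39] read 'a'  n17⇒n12 ·f
[40] read 'd'  n12⇒n7 ·f  → match P4@[39:40]
[41] read 'd'  n7⇒n14
[42] read 'a'  n14⇒n15
[43] read 'b'  n15⇒n16
[44] read 'c'  n16⇒n17  → match P5@[39:44]
[45] read 'a'  n17⇒n12 ·f
[46] read 'a'  n12⇒n6 ·f
[47] read 'c'  n6⇒n18  → match P6@[46:47]
[48] read 'a'  n18⇒n12 ·f
[49] read 'c'  n12⇒n13  → match P3@[47:49],P6@[48:49]
[50] read 'a'  n13⇒n12 ·f
[51] read 'c'  n12⇒n13  → match P3@[49:51],P6@[50:51]
[52] read 'a'  n13⇒n12 ·f
[53] read 'c'  n12⇒n13  → match P3@[51:53],P6@[52:53]
[54] read 'c'  n13⇒n4 ·f
[55] read 'a'  n4⇒n12
[56] read 'c'  n12⇒n13  → match P3@[54:56],P6@[55:56]
[57] read 'd'  n13⇒n5 ·f  → match P1@[56:57]
[58] read 'd'  n5⇒n2 ·f
[59] read 'b'  n2⇒n3  → match P0@[57:59]
[60] read 'a'  n3⇒n6 ·f
[61] read 'd'  n6⇒n7  → match P4@[60:61]
[62] read 'd'  n7⇒n14
[63] read 'a'  n14⇒n15
[64] read 'b'  n15⇒n16
[65] read 'c'  n16⇒n17  → match P5@[60:65]
[66] read 'c'  n17⇒n4 ·f
[67] read 'd'  n4⇒n5  → match P1@[66:67]
[68] read 'd'  n5⇒n2 ·f
[69] read 'd'  n2⇒n2 ·f
[70] read 'b'  n2⇒n3  → match P0@[68:70]
[71] read 'a'  n3⇒n6 ·f
[72] read 'd'  n6⇒n7  → match P4@[71:72]

All matches (sorted): [[2,4],[6,5],[9,1],[11,4],[15,2],[15,6],[16,1],[18,0],[20,1],[22,6],[23,1],[25,4],[29,5],[34,4],[38,5],[40,4],[44,5],[47,6],[49,3],[49,6],[51,3],[51,6],[53,3],[53,6],[56,3],[56,6],[57,1],[59,0],[61,4],[65,5],[67,1],[70,0],[72,4]]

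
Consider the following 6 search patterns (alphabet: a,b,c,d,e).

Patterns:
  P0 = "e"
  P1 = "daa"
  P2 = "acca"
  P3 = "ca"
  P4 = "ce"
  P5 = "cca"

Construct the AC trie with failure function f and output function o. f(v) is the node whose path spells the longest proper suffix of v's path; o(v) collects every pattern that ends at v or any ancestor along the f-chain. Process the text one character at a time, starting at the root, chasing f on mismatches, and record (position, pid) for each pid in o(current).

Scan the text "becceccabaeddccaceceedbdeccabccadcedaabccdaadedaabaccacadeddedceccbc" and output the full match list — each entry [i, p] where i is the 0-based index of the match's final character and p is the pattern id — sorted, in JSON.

Construct AC machine:
Trie (insert patterns):
  n0 'ε': a→5 c→9 d→2 e→1
  n1 'e': ·  [P0 ends]
  n2 'd': a→3
  n3 'da': a→4
  n4 'daa': ·  [P1 ends]
  n5 'a': c→6
  n6 'ac': c→7
  n7 'acc': a→8
  n8 'acca': ·  [P2 ends]
  n9 'c': a→10 c→12 e→11
  n10 'ca': ·  [P3 ends]
  n11 'ce': ·  [P4 ends]
  n12 'cc': a→13
  n13 'cca': ·  [P5 ends]

Failure links (BFS by depth):
  fail(1) 'e': from fail(0)=0 chase 'e': 0 ⇒ 0;  out={0}∪out(0)={0}
  fail(2) 'd': from fail(0)=0 chase 'd': 0 ⇒ 0;  out=∅∪out(0)=∅
  fail(5) 'a': from fail(0)=0 chase 'a': 0 ⇒ 0;  out=∅∪out(0)=∅
  fail(9) 'c': from fail(0)=0 chase 'c': 0 ⇒ 0;  out=∅∪out(0)=∅
  fail(3) 'da': from fail(2)=0 chase 'a': 0 ⇒ 5;  out=∅∪out(5)=∅
  fail(6) 'ac': from fail(5)=0 chase 'c': 0 ⇒ 9;  out=∅∪out(9)=∅
  fail(10) 'ca': from fail(9)=0 chase 'a': 0 ⇒ 5;  out={3}∪out(5)={3}
  fail(11) 'ce': from fail(9)=0 chase 'e': 0 ⇒ 1;  out={4}∪out(1)={0,4}
  fail(12) 'cc': from fail(9)=0 chase 'c': 0 ⇒ 9;  out=∅∪out(9)=∅
  fail(4) 'daa': from fail(3)=5 chase 'a': 5→0 ⇒ 5;  out={1}∪out(5)={1}
  fail(7) 'acc': from fail(6)=9 chase 'c': 9 ⇒ 12;  out=∅∪out(12)=∅
  fail(13) 'cca': from fail(12)=9 chase 'a': 9 ⇒ 10;  out={5}∪out(10)={3,5}
  fail(8) 'acca': from fail(7)=12 chase 'a': 12 ⇒ 13;  out={2}∪out(13)={2,3,5}

Scan:
i=0 'b': node 0→0
i=1 'e': node 0→1  ** P0@[1:1]
i=2 'c': node 1→9 ·f
i=3 'c': node 9→12
i=4 'e': node 12→11 ·f  ** P0@[4:4],P4@[3:4]
i=5 'c': node 11→9 ·f
i=6 'c': node 9→12
i=7 'a': node 12→13  ** P3@[6:7],P5@[5:7]
i=8 'b': node 13→0 ·f
i=9 'a': node 0→5
i=10 'e': node 5→1 ·f  ** P0@[10:10]
i=11 'd': node 1→2 ·f
i=12 'd': node 2→2 ·f
i=13 'c': node 2→9 ·f
i=14 'c': node 9→12
i=15 'a': node 12→13  ** P3@[14:15],P5@[13:15]
i=16 'c': node 13→6 ·f
i=17 'e': node 6→11 ·f  ** P0@[17:17],P4@[16:17]
i=18 'c': node 11→9 ·f
i=19 'e': node 9→11  ** P0@[19:19],P4@[18:19]
i=20 'e': node 11→1 ·f  ** P0@[20:20]
i=21 'd': node 1→2 ·f
i=22 'b': node 2→0 ·f
i=23 'd': node 0→2
i=24 'e': node 2→1 ·f  ** P0@[24:24]
i=25 'c': node 1→9 ·f
i=26 'c': node 9→12
i=27 'a': node 12→13  ** P3@[26:27],P5@[25:27]
i=28 'b': node 13→0 ·f
i=29 'c': node 0→9
i=30 'c': node 9→12
i=31 'a': node 12→13  ** P3@[30:31],P5@[29:31]
i=32 'd': node 13→2 ·f
i=33 'c': node 2→9 ·f
i=34 'e': node 9→11  ** P0@[34:34],P4@[33:34]
i=35 'd': node 11→2 ·f
i=36 'a': node 2→3
i=37 'a': node 3→4  ** P1@[35:37]
i=38 'b': node 4→0 ·f
i=39 'c': node 0→9
i=40 'c': node 9→12
i=41 'd': node 12→2 ·f
i=42 'a': node 2→3
i=43 'a': node 3→4  ** P1@[41:43]
i=44 'd': node 4→2 ·f
i=45 'e': node 2→1 ·f  ** P0@[45:45]
i=46 'd': node 1→2 ·f
i=47 'a': node 2→3
i=48 'a': node 3→4  ** P1@[46:48]
i=49 'b': node 4→0 ·f
i=50 'a': node 0→5
i=51 'c': node 5→6
i=52 'c': node 6→7
i=53 'a': node 7→8  ** P2@[50:53],P3@[52:53],P5@[51:53]
i=54 'c': node 8→6 ·f
i=55 'a': node 6→10 ·f  ** P3@[54:55]
i=56 'd': node 10→2 ·f
i=57 'e': node 2→1 ·f  ** P0@[57:57]
i=58 'd': node 1→2 ·f
i=59 'd': node 2→2 ·f
i=60 'e': node 2→1 ·f  ** P0@[60:60]
i=61 'd': node 1→2 ·f
i=62 'c': node 2→9 ·f
i=63 'e': node 9→11  ** P0@[63:63],P4@[62:63]
i=64 'c': node 11→9 ·f
i=65 'c': node 9→12
i=66 'b': node 12→0 ·f
i=67 'c': node 0→9

All matches (sorted): [[1,0],[4,0],[4,4],[7,3],[7,5],[10,0],[15,3],[15,5],[17,0],[17,4],[19,0],[19,4],[20,0],[24,0],[27,3],[27,5],[31,3],[31,5],[34,0],[34,4],[37,1],[43,1],[45,0],[48,1],[53,2],[53,3],[53,5],[55,3],[57,0],[60,0],[63,0],[63,4]]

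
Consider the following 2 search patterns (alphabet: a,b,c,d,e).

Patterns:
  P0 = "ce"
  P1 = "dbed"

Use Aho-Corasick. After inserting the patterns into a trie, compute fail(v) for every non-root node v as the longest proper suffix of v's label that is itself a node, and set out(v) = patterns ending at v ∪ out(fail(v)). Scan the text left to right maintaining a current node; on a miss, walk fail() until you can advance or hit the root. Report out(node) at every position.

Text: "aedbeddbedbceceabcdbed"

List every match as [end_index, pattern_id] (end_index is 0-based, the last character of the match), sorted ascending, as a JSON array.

Build automaton:
Trie nodes:
  0='ε' goto c→1 d→3
  1='c' goto e→2
  2='ce' goto ·  [P0 ends]
  3='d' goto b→4
  4='db' goto e→5
  5='dbe' goto d→6
  6='dbed' goto ·  [P1 ends]

BFS fail/out derivation:
  n1('c'): parent n0 fail=0; on 'c' 0 → fail=0;  out ∅∪∅=∅
  n3('d'): parent n0 fail=0; on 'd' 0 → fail=0;  out ∅∪∅=∅
  n2('ce'): parent n1 fail=0; on 'e' 0 → fail=0;  out {0}∪∅={0}
  n4('db'): parent n3 fail=0; on 'b' 0 → fail=0;  out ∅∪∅=∅
  n5('dbe'): parent n4 fail=0; on 'e' 0 → fail=0;  out ∅∪∅=∅
  n6('dbed'): parent n5 fail=0; on 'd' 0 → fail=3;  out {1}∪∅={1}

Text stream:
i=0 'a': node 0→0
i=1 'e': node 0→0
i=2 'd': node 0→3
i=3 'b': node 3→4
i=4 'e': node 4→5
i=5 'd': node 5→6  ** P1@[2:5]
i=6 'd': node 6→3 (via fail)
i=7 'b': node 3→4
i=8 'e': node 4→5
i=9 'd': node 5→6  ** P1@[6:9]
i=10 'b': node 6→4 (via fail)
i=11 'c': node 4→1 (via fail)
i=12 'e': node 1→2  ** P0@[11:12]
i=13 'c': node 2→1 (via fail)
i=14 'e': node 1→2  ** P0@[13:14]
i=15 'a': node 2→0 (via fail)
i=16 'b': node 0→0
i=17 'c': node 0→1
i=18 'd': node 1→3 (via fail)
i=19 'b': node 3→4
i=20 'e': node 4→5
i=21 'd': node 5→6  ** P1@[18:21]

All matches (sorted): [[5,1],[9,1],[12,0],[14,0],[21,1]]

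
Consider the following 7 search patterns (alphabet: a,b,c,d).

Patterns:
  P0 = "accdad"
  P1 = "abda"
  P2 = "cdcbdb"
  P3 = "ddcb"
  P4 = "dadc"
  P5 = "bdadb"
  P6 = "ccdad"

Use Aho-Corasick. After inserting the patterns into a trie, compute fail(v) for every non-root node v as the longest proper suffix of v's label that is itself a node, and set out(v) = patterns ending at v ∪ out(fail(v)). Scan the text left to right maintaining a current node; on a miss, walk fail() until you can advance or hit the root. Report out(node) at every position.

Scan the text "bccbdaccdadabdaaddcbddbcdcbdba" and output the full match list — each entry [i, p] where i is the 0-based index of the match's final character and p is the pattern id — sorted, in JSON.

Construct AC machine:
Trie nodes:
  0='ε' goto a→1 b→23 c→10 d→16
  1='a' goto b→7 c→2
  2='ac' goto c→3
  3='acc' goto d→4
  4='accd' goto a→5
  5='accda' goto d→6
  6='accdad' goto ·  [P0 ends]
  7='ab' goto d→8
  8='abd' goto a→9
  9='abda' goto ·  [P1 ends]
  10='c' goto c→28 d→11
  11='cd' goto c→12
  12='cdc' goto b→13
  13='cdcb' goto d→14
  14='cdcbd' goto b→15
  15='cdcbdb' goto ·  [P2 ends]
  16='d' goto a→20 d→17
  17='dd' goto c→18
  18='ddc' goto b→19
  19='ddcb' goto ·  [P3 ends]
  20='da' goto d→21
  21='dad' goto c→22
  22='dadc' goto ·  [P4 ends]
  23='b' goto d→24
  24='bd' goto a→25
  25='bda' goto d→26
  26='bdad' goto b→27
  27='bdadb' goto ·  [P5 ends]
  28='cc' goto d→29
  29='ccd' goto a→30
  30='ccda' goto d→31
  31='ccdad' goto ·  [P6 ends]

BFS fail/out derivation:
  n1('a'): parent n0 fail=0; on 'a' 0 → fail=0;  out ∅∪∅=∅
  n10('c'): parent n0 fail=0; on 'c' 0 → fail=0;  out ∅∪∅=∅
  n16('d'): parent n0 fail=0; on 'd' 0 → fail=0;  out ∅∪∅=∅
  n23('b'): parent n0 fail=0; on 'b' 0 → fail=0;  out ∅∪∅=∅
  n2('ac'): parent n1 fail=0; on 'c' 0 → fail=10;  out ∅∪∅=∅
  n7('ab'): parent n1 fail=0; on 'b' 0 → fail=23;  out ∅∪∅=∅
  n11('cd'): parent n10 fail=0; on 'd' 0 → fail=16;  out ∅∪∅=∅
  n17('dd'): parent n16 fail=0; on 'd' 0 → fail=16;  out ∅∪∅=∅
  n20('da'): parent n16 fail=0; on 'a' 0 → fail=1;  out ∅∪∅=∅
  n24('bd'): parent n23 fail=0; on 'd' 0 → fail=16;  out ∅∪∅=∅
  n28('cc'): parent n10 fail=0; on 'c' 0 → fail=10;  out ∅∪∅=∅
  n3('acc'): parent n2 fail=10; on 'c' 10 → fail=28;  out ∅∪∅=∅
  n8('abd'): parent n7 fail=23; on 'd' 23 → fail=24;  out ∅∪∅=∅
  n12('cdc'): parent n11 fail=16; on 'c' 16→0 → fail=10;  out ∅∪∅=∅
  n18('ddc'): parent n17 fail=16; on 'c' 16→0 → fail=10;  out ∅∪∅=∅
  n21('dad'): parent n20 fail=1; on 'd' 1→0 → fail=16;  out ∅∪∅=∅
  n25('bda'): parent n24 fail=16; on 'a' 16 → fail=20;  out ∅∪∅=∅
  n29('ccd'): parent n28 fail=10; on 'd' 10 → fail=11;  out ∅∪∅=∅
  n4('accd'): parent n3 fail=28; on 'd' 28 → fail=29;  out ∅∪∅=∅
  n9('abda'): parent n8 fail=24; on 'a' 24 → fail=25;  out {1}∪∅={1}
  n13('cdcb'): parent n12 fail=10; on 'b' 10→0 → fail=23;  out ∅∪∅=∅
  n19('ddcb'): parent n18 fail=10; on 'b' 10→0 → fail=23;  out {3}∪∅={3}
  n22('dadc'): parent n21 fail=16; on 'c' 16→0 → fail=10;  out {4}∪∅={4}
  n26('bdad'): parent n25 fail=20; on 'd' 20 → fail=21;  out ∅∪∅=∅
  n30('ccda'): parent n29 fail=11; on 'a' 11→16 → fail=20;  out ∅∪∅=∅
  n5('accda'): parent n4 fail=29; on 'a' 29 → fail=30;  out ∅∪∅=∅
  n14('cdcbd'): parent n13 fail=23; on 'd' 23 → fail=24;  out ∅∪∅=∅
  n27('bdadb'): parent n26 fail=21; on 'b' 21→16→0 → fail=23;  out {5}∪∅={5}
  n31('ccdad'): parent n30 fail=20; on 'd' 20 → fail=21;  out {6}∪∅={6}
  n6('accdad'): parent n5 fail=30; on 'd' 30 → fail=31;  out {0}∪{6}={0,6}
  n15('cdcbdb'): parent n14 fail=24; on 'b' 24→16→0 → fail=23;  out {2}∪∅={2}

Run:
i=0 'b': node 0→23
i=1 'c': node 23→10 (fail-walked)
i=2 'c': node 10→28
i=3 'b': node 28→23 (fail-walked)
i=4 'd': node 23→24
i=5 'a': node 24→25
i=6 'c': node 25→2 (fail-walked)
i=7 'c': node 2→3
i=8 'd': node 3→4
i=9 'a': node 4→5
i=10 'd': node 5→6  ** P0@[5:10],P6@[6:10]
i=11 'a': node 6→20 (fail-walked)
i=12 'b': node 20→7 (fail-walked)
i=13 'd': node 7→8
i=14 'a': node 8→9  ** P1@[11:14]
i=15 'a': node 9→1 (fail-walked)
i=16 'd': node 1→16 (fail-walked)
i=17 'd': node 16→17
i=18 'c': node 17→18
i=19 'b': node 18→19  ** P3@[16:19]
i=20 'd': node 19→24 (fail-walked)
i=21 'd': node 24→17 (fail-walked)
i=22 'b': node 17→23 (fail-walked)
i=23 'c': node 23→10 (fail-walked)
i=24 'd': node 10→11
i=25 'c': node 11→12
i=26 'b': node 12→13
i=27 'd': node 13→14
i=28 'b': node 14→15  ** P2@[23:28]
i=29 'a': node 15→1 (fail-walked)

Matches: [[10,0],[10,6],[14,1],[19,3],[28,2]]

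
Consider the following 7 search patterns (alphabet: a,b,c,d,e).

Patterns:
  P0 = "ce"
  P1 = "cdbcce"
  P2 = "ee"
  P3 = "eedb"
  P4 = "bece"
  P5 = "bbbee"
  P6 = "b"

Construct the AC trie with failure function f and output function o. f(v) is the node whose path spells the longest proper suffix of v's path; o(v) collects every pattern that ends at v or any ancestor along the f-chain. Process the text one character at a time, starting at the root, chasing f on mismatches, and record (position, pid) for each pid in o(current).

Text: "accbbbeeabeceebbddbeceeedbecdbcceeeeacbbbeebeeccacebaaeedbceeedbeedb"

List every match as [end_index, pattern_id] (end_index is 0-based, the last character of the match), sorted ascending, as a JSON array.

Construct AC machine:
Trie nodes:
  n0 'ε': b→12 c→1 e→8
  n1 'c': d→3 e→2
  n2 'ce': ·  ←P0
  n3 'cd': b→4
  n4 'cdb': c→5
  n5 'cdbc': c→6
  n6 'cdbcc': e→7
  n7 'cdbcce': ·  ←P1
  n8 'e': e→9
  n9 'ee': d→10  ←P2
  n10 'eed': b→11
  n11 'eedb': ·  ←P3
  n12 'b': b→16 e→13  ←P6
  n13 'be': c→14
  n14 'bec': e→15
  n15 'bece': ·  ←P4
  n16 'bb': b→17
  n17 'bbb': e→18
  n18 'bbbe': e→19
  n19 'bbbee': ·  ←P5

BFS fail/out derivation:
  n1('c'): parent n0 fail=0; on 'c' 0 → fail=0;  out ∅∪∅=∅
  n8('e'): parent n0 fail=0; on 'e' 0 → fail=0;  out ∅∪∅=∅
  n12('b'): parent n0 fail=0; on 'b' 0 → fail=0;  out {6}∪∅={6}
  n2('ce'): parent n1 fail=0; on 'e' 0 → fail=8;  out {0}∪∅={0}
  n3('cd'): parent n1 fail=0; on 'd' 0 → fail=0;  out ∅∪∅=∅
  n9('ee'): parent n8 fail=0; on 'e' 0 → fail=8;  out {2}∪∅={2}
  n13('be'): parent n12 fail=0; on 'e' 0 → fail=8;  out ∅∪∅=∅
  n16('bb'): parent n12 fail=0; on 'b' 0 → fail=12;  out ∅∪{6}={6}
  n4('cdb'): parent n3 fail=0; on 'b' 0 → fail=12;  out ∅∪{6}={6}
  n10('eed'): parent n9 fail=8; on 'd' 8→0 → fail=0;  out ∅∪∅=∅
  n14('bec'): parent n13 fail=8; on 'c' 8→0 → fail=1;  out ∅∪∅=∅
  n17('bbb'): parent n16 fail=12; on 'b' 12 → fail=16;  out ∅∪{6}={6}
  n5('cdbc'): parent n4 fail=12; on 'c' 12→0 → fail=1;  out ∅∪∅=∅
  n11('eedb'): parent n10 fail=0; on 'b' 0 → fail=12;  out {3}∪{6}={3,6}
  n15('bece'): parent n14 fail=1; on 'e' 1 → fail=2;  out {4}∪{0}={0,4}
  n18('bbbe'): parent n17 fail=16; on 'e' 16→12 → fail=13;  out ∅∪∅=∅
  n6('cdbcc'): parent n5 fail=1; on 'c' 1→0 → fail=1;  out ∅∪∅=∅
  n19('bbbee'): parent n18 fail=13; on 'e' 13→8 → fail=9;  out {5}∪{2}={2,5}
  n7('cdbcce'): parent n6 fail=1; on 'e' 1 → fail=2;  out {1}∪{0}={0,1}

Scan:
[0] read 'a'  n0⇒n0
[1] read 'c'  n0⇒n1
[2] read 'c'  n1⇒n1 ·f
[3] read 'b'  n1⇒n12 ·f  ** P6@[3:3]
[4] read 'b'  n12⇒n16  ** P6@[4:4]
[5] read 'b'  n16⇒n17  ** P6@[5:5]
[6] read 'e'  n17⇒n18
[7] read 'e'  n18⇒n19  ** P2@[6:7],P5@[3:7]
[8] read 'a'  n19⇒n0 ·f
[9] read 'b'  n0⇒n12  ** P6@[9:9]
[10] read 'e'  n12⇒n13
[11] read 'c'  n13⇒n14
[12] read 'e'  n14⇒n15  ** P0@[11:12],P4@[9:12]
[13] read 'e'  n15⇒n9 ·f  ** P2@[12:13]
[14] read 'b'  n9⇒n12 ·f  ** P6@[14:14]
[15] read 'b'  n12⇒n16  ** P6@[15:15]
[16] read 'd'  n16⇒n0 ·f
[17] read 'd'  n0⇒n0
[18] read 'b'  n0⇒n12  ** P6@[18:18]
[19] read 'e'  n12⇒n13
[20] read 'c'  n13⇒n14
[21] read 'e'  n14⇒n15  ** P0@[20:21],P4@[18:21]
[22] read 'e'  n15⇒n9 ·f  ** P2@[21:22]
[23] read 'e'  n9⇒n9 ·f  ** P2@[22:23]
[24] read 'd'  n9⇒n10
[25] read 'b'  n10⇒n11  ** P3@[22:25],P6@[25:25]
[26] read 'e'  n11⇒n13 ·f
[27] read 'c'  n13⇒n14
[28] read 'd'  n14⇒n3 ·f
[29] read 'b'  n3⇒n4  ** P6@[29:29]
[30] read 'c'  n4⇒n5
[31] read 'c'  n5⇒n6
[32] read 'e'  n6⇒n7  ** P0@[31:32],P1@[27:32]
[33] read 'e'  n7⇒n9 ·f  ** P2@[32:33]
[34] read 'e'  n9⇒n9 ·f  ** P2@[33:34]
[35] read 'e'  n9⇒n9 ·f  ** P2@[34:35]
[36] read 'a'  n9⇒n0 ·f
[37] read 'c'  n0⇒n1
[38] read 'b'  n1⇒n12 ·f  ** P6@[38:38]
[39] read 'b'  n12⇒n16  ** P6@[39:39]
[40] read 'b'  n16⇒n17  ** P6@[40:40]
[41] read 'e'  n17⇒n18
[42] read 'e'  n18⇒n19  ** P2@[41:42],P5@[38:42]
[43] read 'b'  n19⇒n12 ·f  ** P6@[43:43]
[44] read 'e'  n12⇒n13
[45] read 'e'  n13⇒n9 ·f  ** P2@[44:45]
[46] read 'c'  n9⇒n1 ·f
[47] read 'c'  n1⇒n1 ·f
[48] read 'a'  n1⇒n0 ·f
[49] read 'c'  n0⇒n1
[50] read 'e'  n1⇒n2  ** P0@[49:50]
[51] read 'b'  n2⇒n12 ·f  ** P6@[51:51]
[52] read 'a'  n12⇒n0 ·f
[53] read 'a'  n0⇒n0
[54] read 'e'  n0⇒n8
[55] read 'e'  n8⇒n9  ** P2@[54:55]
[56] read 'd'  n9⇒n10
[57] read 'b'  n10⇒n11  ** P3@[54:57],P6@[57:57]
[58] read 'c'  n11⇒n1 ·f
[59] read 'e'  n1⇒n2  ** P0@[58:59]
[60] read 'e'  n2⇒n9 ·f  ** P2@[59:60]
[61] read 'e'  n9⇒n9 ·f  ** P2@[60:61]
[62] read 'd'  n9⇒n10
[63] read 'b'  n10⇒n11  ** P3@[60:63],P6@[63:63]
[64] read 'e'  n11⇒n13 ·f
[65] read 'e'  n13⇒n9 ·f  ** P2@[64:65]
[66] read 'd'  n9⇒n10
[67] read 'b'  n10⇒n11  ** P3@[64:67],P6@[67:67]

Matches: [[3,6],[4,6],[5,6],[7,2],[7,5],[9,6],[12,0],[12,4],[13,2],[14,6],[15,6],[18,6],[21,0],[21,4],[22,2],[23,2],[25,3],[25,6],[29,6],[32,0],[32,1],[33,2],[34,2],[35,2],[38,6],[39,6],[40,6],[42,2],[42,5],[43,6],[45,2],[50,0],[51,6],[55,2],[57,3],[57,6],[59,0],[60,2],[61,2],[63,3],[63,6],[65,2],[67,3],[67,6]]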